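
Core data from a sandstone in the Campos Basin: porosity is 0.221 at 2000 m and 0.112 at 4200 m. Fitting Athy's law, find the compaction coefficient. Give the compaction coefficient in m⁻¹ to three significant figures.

0.000309 m⁻¹

Working in km (1 km = 1000 m; k in km⁻¹ = k in m⁻¹ × 1000):
Athy: phi(d) = phi₀ e^(−kd) ⇒ phi₁/phi₂ = e^{k(d₂−d₁)} ⇒ k = ln(phi₁/phi₂)/(d₂−d₁)
k = ln(0.221/0.112) / (4.2 − 2) = ln(1.973) / 2.2 = 0.6797 / 2.2 = 0.3089 km⁻¹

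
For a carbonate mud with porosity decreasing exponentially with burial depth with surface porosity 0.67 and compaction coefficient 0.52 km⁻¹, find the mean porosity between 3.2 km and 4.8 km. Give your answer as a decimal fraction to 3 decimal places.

0.086

⟨n⟩ = (1/(Z₂−Z₁)) ∫ n₀ e^(−cZ) dZ = n₀·(e^(−c·Z₁) − e^(−c·Z₂)) / (c·(Z₂−Z₁))
e^(−0.52×3.2) = 0.1894; e^(−0.52×4.8) = 0.0824
⟨n⟩ = 0.67 × (0.1894 − 0.0824) / (0.52 × 1.6) = 0.67 × 0.1286 = 0.0861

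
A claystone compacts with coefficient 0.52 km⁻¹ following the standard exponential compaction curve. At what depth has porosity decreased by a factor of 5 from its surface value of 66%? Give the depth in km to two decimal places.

3.10 km

φ/φ₀ = 1/5 ⇒ exp(−k·Z) = 1/5 ⇒ Z = ln(5) / k
Z = 1.6094 / 0.52 = 3.095 km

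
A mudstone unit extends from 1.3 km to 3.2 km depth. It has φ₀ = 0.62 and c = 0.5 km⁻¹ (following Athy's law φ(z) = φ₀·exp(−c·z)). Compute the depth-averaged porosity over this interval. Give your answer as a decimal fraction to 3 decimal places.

0.209

⟨φ⟩ = (1/(z₂−z₁)) ∫ φ₀ e^(−cz) dz = φ₀·(e^(−c·z₁) − e^(−c·z₂)) / (c·(z₂−z₁))
e^(−0.5×1.3) = 0.5220; e^(−0.5×3.2) = 0.2019
⟨φ⟩ = 0.62 × (0.5220 − 0.2019) / (0.5 × 1.9) = 0.62 × 0.3370 = 0.2089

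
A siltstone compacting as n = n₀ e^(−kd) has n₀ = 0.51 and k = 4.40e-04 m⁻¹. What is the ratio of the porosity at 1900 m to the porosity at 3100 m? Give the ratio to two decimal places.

Working in km (1 km = 1000 m; k in km⁻¹ = k in m⁻¹ × 1000):
n(d₁)/n(d₂) = e^(−k·d₁)/e^(−k·d₂) = e^{k(d₂−d₁)}
= exp(0.44 × 1.2) = exp(0.528) = 1.6955

1.70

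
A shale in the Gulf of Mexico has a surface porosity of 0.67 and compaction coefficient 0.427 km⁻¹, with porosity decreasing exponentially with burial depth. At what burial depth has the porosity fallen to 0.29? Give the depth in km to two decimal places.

Invert Athy's law: z = ln(phi₀/phi) / β
z = ln(0.67/0.29) / 0.427 = ln(2.31) / 0.427 = 0.8374 / 0.427 = 1.961 km

1.96 km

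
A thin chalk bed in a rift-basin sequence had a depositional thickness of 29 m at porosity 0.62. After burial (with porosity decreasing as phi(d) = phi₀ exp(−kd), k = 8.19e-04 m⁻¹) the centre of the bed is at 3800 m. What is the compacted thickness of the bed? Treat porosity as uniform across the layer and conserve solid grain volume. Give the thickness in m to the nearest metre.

11 m

Working in km (1 km = 1000 m; k in km⁻¹ = k in m⁻¹ × 1000):
Porosity at 3.8 km: phi = 0.62·exp(−0.819×3.8) = 0.0276
Solid-volume conservation: h(1−phi) = h₀(1−phi₀) ⇒ h = h₀·(1−phi₀)/(1−phi)
h = 0.029 × (1 − 0.62)/(1 − 0.0276) = 0.029 × 0.3908 = 0.0113 km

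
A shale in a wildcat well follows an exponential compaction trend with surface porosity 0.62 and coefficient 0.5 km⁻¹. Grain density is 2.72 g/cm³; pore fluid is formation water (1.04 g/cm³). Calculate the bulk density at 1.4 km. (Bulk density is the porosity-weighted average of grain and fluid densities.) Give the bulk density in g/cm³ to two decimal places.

2.20 g/cm³

Porosity at depth: phi = 0.62·exp(−0.5×1.4) = 0.62×0.4966 = 0.3079
Bulk density: ρ_b = (1−phi)ρ_g + phi·ρ_f = 0.6921×2.72 + 0.3079×1.04
       = 1.883 + 0.320 = 2.203 g/cm³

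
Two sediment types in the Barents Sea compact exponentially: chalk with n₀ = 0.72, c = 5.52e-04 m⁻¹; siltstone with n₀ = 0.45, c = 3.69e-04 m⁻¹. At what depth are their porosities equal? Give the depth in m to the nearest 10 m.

2570 m

Working in km (1 km = 1000 m; c in km⁻¹ = c in m⁻¹ × 1000):
Set n₀ₐ e^(−cₐZ) = n₀ᵦ e^(−cᵦZ) ⇒ ln(n₀ₐ/n₀ᵦ) = (cₐ − cᵦ)·Z
Z = ln(0.72/0.45) / (0.552 − 0.369) = 0.4700 / 0.183 = 2.568 km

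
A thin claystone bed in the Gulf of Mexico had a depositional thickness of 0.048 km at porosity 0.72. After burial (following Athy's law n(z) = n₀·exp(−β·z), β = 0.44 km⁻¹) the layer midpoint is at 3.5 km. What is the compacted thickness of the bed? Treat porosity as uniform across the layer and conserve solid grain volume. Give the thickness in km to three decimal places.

0.016 km

Porosity at 3.5 km: n = 0.72·exp(−0.44×3.5) = 0.1544
Solid-volume conservation: h(1−n) = h₀(1−n₀) ⇒ h = h₀·(1−n₀)/(1−n)
h = 0.048 × (1 − 0.72)/(1 − 0.1544) = 0.048 × 0.3311 = 0.0159 km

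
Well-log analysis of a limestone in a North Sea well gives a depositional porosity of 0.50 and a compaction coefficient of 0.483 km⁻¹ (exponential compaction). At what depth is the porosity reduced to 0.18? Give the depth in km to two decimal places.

Invert Athy's law: z = ln(n₀/n) / k
z = ln(0.5/0.18) / 0.483 = ln(2.778) / 0.483 = 1.0217 / 0.483 = 2.115 km

2.12 km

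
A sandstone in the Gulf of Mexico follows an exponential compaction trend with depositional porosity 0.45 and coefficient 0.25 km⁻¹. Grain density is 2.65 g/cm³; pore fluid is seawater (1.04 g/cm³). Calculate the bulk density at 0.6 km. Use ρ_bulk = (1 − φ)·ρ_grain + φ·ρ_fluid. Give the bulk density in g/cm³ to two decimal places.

2.03 g/cm³

Porosity at depth: φ = 0.45·exp(−0.25×0.6) = 0.45×0.8607 = 0.3873
Bulk density: ρ_b = (1−φ)ρ_g + φ·ρ_f = 0.6127×2.65 + 0.3873×1.04
       = 1.624 + 0.403 = 2.026 g/cm³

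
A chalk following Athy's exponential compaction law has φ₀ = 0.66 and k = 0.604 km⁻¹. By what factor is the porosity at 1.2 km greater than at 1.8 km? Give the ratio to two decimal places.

φ(Z₁)/φ(Z₂) = e^(−k·Z₁)/e^(−k·Z₂) = e^{k(Z₂−Z₁)}
= exp(0.604 × 0.6) = exp(0.3624) = 1.4368

1.44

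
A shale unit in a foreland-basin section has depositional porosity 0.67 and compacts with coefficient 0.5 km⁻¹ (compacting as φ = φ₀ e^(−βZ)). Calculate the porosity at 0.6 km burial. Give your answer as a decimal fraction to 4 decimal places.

0.4963

φ = φ₀·exp(−β·Z) = 0.67 × exp(−0.5 × 0.6) = 0.67 × exp(−0.3)
  = 0.67 × 0.7408 = 0.4963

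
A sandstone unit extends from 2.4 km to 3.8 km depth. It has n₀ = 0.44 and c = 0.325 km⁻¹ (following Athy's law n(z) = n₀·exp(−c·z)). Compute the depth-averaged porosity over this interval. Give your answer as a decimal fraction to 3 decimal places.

⟨n⟩ = (1/(z₂−z₁)) ∫ n₀ e^(−cz) dz = n₀·(e^(−c·z₁) − e^(−c·z₂)) / (c·(z₂−z₁))
e^(−0.325×2.4) = 0.4584; e^(−0.325×3.8) = 0.2908
⟨n⟩ = 0.44 × (0.4584 − 0.2908) / (0.325 × 1.4) = 0.44 × 0.3683 = 0.1620

0.162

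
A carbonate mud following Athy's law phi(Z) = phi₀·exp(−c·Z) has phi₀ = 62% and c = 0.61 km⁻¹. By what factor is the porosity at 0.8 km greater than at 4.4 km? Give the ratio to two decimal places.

phi(Z₁)/phi(Z₂) = e^(−c·Z₁)/e^(−c·Z₂) = e^{c(Z₂−Z₁)}
= exp(0.61 × 3.6) = exp(2.196) = 8.9890

8.99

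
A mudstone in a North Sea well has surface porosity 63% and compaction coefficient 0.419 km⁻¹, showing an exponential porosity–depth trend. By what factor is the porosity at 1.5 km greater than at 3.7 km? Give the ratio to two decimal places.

2.51

φ(z₁)/φ(z₂) = e^(−k·z₁)/e^(−k·z₂) = e^{k(z₂−z₁)}
= exp(0.419 × 2.2) = exp(0.9218) = 2.5138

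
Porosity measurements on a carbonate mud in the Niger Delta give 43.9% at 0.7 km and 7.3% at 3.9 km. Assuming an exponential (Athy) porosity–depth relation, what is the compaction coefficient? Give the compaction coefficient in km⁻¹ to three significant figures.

0.561 km⁻¹

Athy: φ(z) = φ₀ e^(−kz) ⇒ φ₁/φ₂ = e^{k(z₂−z₁)} ⇒ k = ln(φ₁/φ₂)/(z₂−z₁)
k = ln(0.439/0.073) / (3.9 − 0.7) = ln(6.014) / 3.2 = 1.7940 / 3.2 = 0.5606 km⁻¹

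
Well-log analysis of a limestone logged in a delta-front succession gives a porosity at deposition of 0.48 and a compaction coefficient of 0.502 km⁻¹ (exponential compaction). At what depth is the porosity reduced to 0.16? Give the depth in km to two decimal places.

2.19 km

Invert Athy's law: d = ln(φ₀/φ) / k
d = ln(0.48/0.16) / 0.502 = ln(3) / 0.502 = 1.0986 / 0.502 = 2.188 km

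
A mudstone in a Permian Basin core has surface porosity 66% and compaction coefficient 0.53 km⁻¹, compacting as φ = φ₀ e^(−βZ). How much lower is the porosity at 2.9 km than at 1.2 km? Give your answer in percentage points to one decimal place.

20.7 percentage points

φ(1.2) = 0.66·e^(−0.53×1.2) = 0.3494
φ(2.9) = 0.66·e^(−0.53×2.9) = 0.1419
Δφ = 0.3494 − 0.1419 = 0.2075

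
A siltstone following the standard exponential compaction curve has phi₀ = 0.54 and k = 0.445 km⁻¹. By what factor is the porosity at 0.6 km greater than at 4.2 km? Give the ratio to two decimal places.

4.96

phi(Z₁)/phi(Z₂) = e^(−k·Z₁)/e^(−k·Z₂) = e^{k(Z₂−Z₁)}
= exp(0.445 × 3.6) = exp(1.602) = 4.9629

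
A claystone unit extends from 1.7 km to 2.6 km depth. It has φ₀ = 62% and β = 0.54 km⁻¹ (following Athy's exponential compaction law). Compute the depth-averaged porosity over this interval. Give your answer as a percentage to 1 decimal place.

19.6%

⟨φ⟩ = (1/(z₂−z₁)) ∫ φ₀ e^(−βz) dz = φ₀·(e^(−β·z₁) − e^(−β·z₂)) / (β·(z₂−z₁))
e^(−0.54×1.7) = 0.3993; e^(−0.54×2.6) = 0.2456
⟨φ⟩ = 0.62 × (0.3993 − 0.2456) / (0.54 × 0.9) = 0.62 × 0.3163 = 0.1961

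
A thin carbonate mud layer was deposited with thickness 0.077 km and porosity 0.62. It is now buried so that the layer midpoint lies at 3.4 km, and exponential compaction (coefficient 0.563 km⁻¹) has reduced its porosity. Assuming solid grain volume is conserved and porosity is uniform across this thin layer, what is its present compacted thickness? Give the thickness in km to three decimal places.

0.032 km

Porosity at 3.4 km: φ = 0.62·exp(−0.563×3.4) = 0.0914
Solid-volume conservation: h(1−φ) = h₀(1−φ₀) ⇒ h = h₀·(1−φ₀)/(1−φ)
h = 0.077 × (1 − 0.62)/(1 − 0.0914) = 0.077 × 0.4182 = 0.0322 km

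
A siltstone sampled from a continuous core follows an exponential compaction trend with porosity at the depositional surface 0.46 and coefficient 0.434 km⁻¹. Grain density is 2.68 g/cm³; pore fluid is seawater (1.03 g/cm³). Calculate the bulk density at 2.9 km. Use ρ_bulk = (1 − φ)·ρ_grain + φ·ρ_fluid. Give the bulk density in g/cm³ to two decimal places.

Porosity at depth: n = 0.46·exp(−0.434×2.9) = 0.46×0.2841 = 0.1307
Bulk density: ρ_b = (1−n)ρ_g + n·ρ_f = 0.8693×2.68 + 0.1307×1.03
       = 2.330 + 0.135 = 2.464 g/cm³

2.46 g/cm³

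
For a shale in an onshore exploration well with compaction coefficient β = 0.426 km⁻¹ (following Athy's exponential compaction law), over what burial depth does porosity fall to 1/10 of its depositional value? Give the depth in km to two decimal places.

5.41 km

n/n₀ = 1/10 ⇒ exp(−β·Z) = 1/10 ⇒ Z = ln(10) / β
Z = 2.3026 / 0.426 = 5.405 km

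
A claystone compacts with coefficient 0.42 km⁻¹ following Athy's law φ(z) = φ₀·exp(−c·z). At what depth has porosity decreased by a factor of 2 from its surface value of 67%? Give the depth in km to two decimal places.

1.65 km

φ/φ₀ = 1/2 ⇒ exp(−c·z) = 1/2 ⇒ z = ln(2) / c
z = 0.6931 / 0.42 = 1.650 km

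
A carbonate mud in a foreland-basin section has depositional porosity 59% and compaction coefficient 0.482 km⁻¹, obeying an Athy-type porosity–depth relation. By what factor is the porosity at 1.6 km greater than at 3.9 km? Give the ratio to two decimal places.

3.03

phi(Z₁)/phi(Z₂) = e^(−β·Z₁)/e^(−β·Z₂) = e^{β(Z₂−Z₁)}
= exp(0.482 × 2.3) = exp(1.109) = 3.0301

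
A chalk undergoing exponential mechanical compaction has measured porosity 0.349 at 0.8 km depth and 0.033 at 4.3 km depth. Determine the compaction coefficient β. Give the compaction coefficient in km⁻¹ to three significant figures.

0.674 km⁻¹

Athy: n(z) = n₀ e^(−βz) ⇒ n₁/n₂ = e^{β(z₂−z₁)} ⇒ β = ln(n₁/n₂)/(z₂−z₁)
β = ln(0.349/0.033) / (4.3 − 0.8) = ln(10.58) / 3.5 = 2.3586 / 3.5 = 0.6739 km⁻¹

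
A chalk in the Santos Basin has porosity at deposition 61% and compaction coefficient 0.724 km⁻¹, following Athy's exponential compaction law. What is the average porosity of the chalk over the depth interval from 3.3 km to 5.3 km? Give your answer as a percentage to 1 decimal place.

⟨φ⟩ = (1/(Z₂−Z₁)) ∫ φ₀ e^(−cZ) dZ = φ₀·(e^(−c·Z₁) − e^(−c·Z₂)) / (c·(Z₂−Z₁))
e^(−0.724×3.3) = 0.0917; e^(−0.724×5.3) = 0.0216
⟨φ⟩ = 0.61 × (0.0917 − 0.0216) / (0.724 × 2) = 0.61 × 0.0484 = 0.0296

3.0%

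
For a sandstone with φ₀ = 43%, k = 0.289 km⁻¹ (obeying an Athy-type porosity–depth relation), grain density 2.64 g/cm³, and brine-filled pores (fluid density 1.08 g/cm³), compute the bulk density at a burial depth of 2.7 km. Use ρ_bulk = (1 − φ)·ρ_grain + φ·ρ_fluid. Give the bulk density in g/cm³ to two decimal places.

Porosity at depth: φ = 0.43·exp(−0.289×2.7) = 0.43×0.4583 = 0.1971
Bulk density: ρ_b = (1−φ)ρ_g + φ·ρ_f = 0.8029×2.64 + 0.1971×1.08
       = 2.120 + 0.213 = 2.333 g/cm³

2.33 g/cm³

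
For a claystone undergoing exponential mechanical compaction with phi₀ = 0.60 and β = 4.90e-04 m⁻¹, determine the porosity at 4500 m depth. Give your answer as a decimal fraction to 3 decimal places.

Working in km (1 km = 1000 m; β in km⁻¹ = β in m⁻¹ × 1000):
phi = phi₀·exp(−β·Z) = 0.6 × exp(−0.49 × 4.5) = 0.6 × exp(−2.205)
  = 0.6 × 0.1103 = 0.0662

0.066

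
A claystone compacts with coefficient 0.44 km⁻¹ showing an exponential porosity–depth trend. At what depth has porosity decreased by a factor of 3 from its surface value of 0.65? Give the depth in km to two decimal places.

2.50 km

phi/phi₀ = 1/3 ⇒ exp(−c·d) = 1/3 ⇒ d = ln(3) / c
d = 1.0986 / 0.44 = 2.497 km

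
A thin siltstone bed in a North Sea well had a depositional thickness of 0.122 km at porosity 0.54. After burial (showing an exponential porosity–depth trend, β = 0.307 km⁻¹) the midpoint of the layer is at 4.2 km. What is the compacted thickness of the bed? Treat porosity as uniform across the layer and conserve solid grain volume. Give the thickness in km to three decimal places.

Porosity at 4.2 km: φ = 0.54·exp(−0.307×4.2) = 0.1487
Solid-volume conservation: h(1−φ) = h₀(1−φ₀) ⇒ h = h₀·(1−φ₀)/(1−φ)
h = 0.122 × (1 − 0.54)/(1 − 0.1487) = 0.122 × 0.5404 = 0.0659 km

0.066 km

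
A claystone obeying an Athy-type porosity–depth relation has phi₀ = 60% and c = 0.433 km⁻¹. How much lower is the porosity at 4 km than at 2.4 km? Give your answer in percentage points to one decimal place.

phi(2.4) = 0.6·e^(−0.433×2.4) = 0.2122
phi(4) = 0.6·e^(−0.433×4) = 0.1062
Δphi = 0.2122 − 0.1062 = 0.1061

10.6 percentage points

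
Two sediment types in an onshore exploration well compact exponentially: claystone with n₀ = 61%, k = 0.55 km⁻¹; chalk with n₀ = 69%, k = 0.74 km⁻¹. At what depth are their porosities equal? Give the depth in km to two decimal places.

0.65 km

Set n₀ₐ e^(−kₐd) = n₀ᵦ e^(−kᵦd) ⇒ ln(n₀ₐ/n₀ᵦ) = (kₐ − kᵦ)·d
d = ln(0.61/0.69) / (0.55 − 0.74) = -0.1232 / -0.19 = 0.649 km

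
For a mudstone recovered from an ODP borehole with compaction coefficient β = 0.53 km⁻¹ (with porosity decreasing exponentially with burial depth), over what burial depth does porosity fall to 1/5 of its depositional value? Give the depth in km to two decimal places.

n/n₀ = 1/5 ⇒ exp(−β·z) = 1/5 ⇒ z = ln(5) / β
z = 1.6094 / 0.53 = 3.037 km

3.04 km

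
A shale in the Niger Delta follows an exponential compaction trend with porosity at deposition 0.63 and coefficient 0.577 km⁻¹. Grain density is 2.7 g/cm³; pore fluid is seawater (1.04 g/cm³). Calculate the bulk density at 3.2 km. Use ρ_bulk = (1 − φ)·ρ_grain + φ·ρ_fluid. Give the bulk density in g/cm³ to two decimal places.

2.53 g/cm³

Porosity at depth: phi = 0.63·exp(−0.577×3.2) = 0.63×0.1578 = 0.0994
Bulk density: ρ_b = (1−phi)ρ_g + phi·ρ_f = 0.9006×2.7 + 0.0994×1.04
       = 2.432 + 0.103 = 2.535 g/cm³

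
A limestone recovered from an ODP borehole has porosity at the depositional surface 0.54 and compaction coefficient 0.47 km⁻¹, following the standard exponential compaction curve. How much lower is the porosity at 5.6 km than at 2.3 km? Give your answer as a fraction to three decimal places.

phi(2.3) = 0.54·e^(−0.47×2.3) = 0.1832
phi(5.6) = 0.54·e^(−0.47×5.6) = 0.0388
Δphi = 0.1832 − 0.0388 = 0.1444

0.144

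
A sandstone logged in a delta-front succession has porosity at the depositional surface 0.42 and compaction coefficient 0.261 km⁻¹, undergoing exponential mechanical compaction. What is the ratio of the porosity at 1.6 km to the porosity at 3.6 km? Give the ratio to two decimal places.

φ(d₁)/φ(d₂) = e^(−c·d₁)/e^(−c·d₂) = e^{c(d₂−d₁)}
= exp(0.261 × 2) = exp(0.522) = 1.6854

1.69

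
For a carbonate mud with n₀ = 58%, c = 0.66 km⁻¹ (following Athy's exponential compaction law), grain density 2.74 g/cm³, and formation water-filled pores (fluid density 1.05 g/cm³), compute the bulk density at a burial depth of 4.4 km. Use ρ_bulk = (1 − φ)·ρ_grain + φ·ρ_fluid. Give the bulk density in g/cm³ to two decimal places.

Porosity at depth: n = 0.58·exp(−0.66×4.4) = 0.58×0.0548 = 0.0318
Bulk density: ρ_b = (1−n)ρ_g + n·ρ_f = 0.9682×2.74 + 0.0318×1.05
       = 2.653 + 0.033 = 2.686 g/cm³

2.69 g/cm³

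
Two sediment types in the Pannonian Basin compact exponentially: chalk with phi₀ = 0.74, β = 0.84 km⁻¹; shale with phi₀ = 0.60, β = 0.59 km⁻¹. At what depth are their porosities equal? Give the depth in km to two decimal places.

0.84 km

Set phi₀ₐ e^(−βₐz) = phi₀ᵦ e^(−βᵦz) ⇒ ln(phi₀ₐ/phi₀ᵦ) = (βₐ − βᵦ)·z
z = ln(0.74/0.6) / (0.84 − 0.59) = 0.2097 / 0.25 = 0.839 km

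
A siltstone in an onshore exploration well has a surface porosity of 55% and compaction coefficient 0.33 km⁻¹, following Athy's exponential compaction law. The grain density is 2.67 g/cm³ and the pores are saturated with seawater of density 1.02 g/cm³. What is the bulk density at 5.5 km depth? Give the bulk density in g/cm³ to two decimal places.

Porosity at depth: φ = 0.55·exp(−0.33×5.5) = 0.55×0.1628 = 0.0896
Bulk density: ρ_b = (1−φ)ρ_g + φ·ρ_f = 0.9104×2.67 + 0.0896×1.02
       = 2.431 + 0.091 = 2.522 g/cm³

2.52 g/cm³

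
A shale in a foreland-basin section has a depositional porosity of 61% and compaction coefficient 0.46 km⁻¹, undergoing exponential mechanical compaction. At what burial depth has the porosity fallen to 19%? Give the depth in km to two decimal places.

2.54 km

Invert Athy's law: Z = ln(φ₀/φ) / k
Z = ln(0.61/0.19) / 0.46 = ln(3.211) / 0.46 = 1.1664 / 0.46 = 2.536 km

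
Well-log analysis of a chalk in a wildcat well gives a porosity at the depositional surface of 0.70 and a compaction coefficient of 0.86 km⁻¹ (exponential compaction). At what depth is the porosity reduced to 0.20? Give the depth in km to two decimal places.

1.46 km

Invert Athy's law: Z = ln(phi₀/phi) / β
Z = ln(0.7/0.2) / 0.86 = ln(3.5) / 0.86 = 1.2528 / 0.86 = 1.457 km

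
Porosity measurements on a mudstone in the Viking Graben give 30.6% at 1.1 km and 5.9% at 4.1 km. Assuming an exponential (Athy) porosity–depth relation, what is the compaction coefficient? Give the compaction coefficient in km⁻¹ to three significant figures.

Athy: phi(z) = phi₀ e^(−βz) ⇒ phi₁/phi₂ = e^{β(z₂−z₁)} ⇒ β = ln(phi₁/phi₂)/(z₂−z₁)
β = ln(0.306/0.059) / (4.1 − 1.1) = ln(5.186) / 3 = 1.6460 / 3 = 0.5487 km⁻¹

0.549 km⁻¹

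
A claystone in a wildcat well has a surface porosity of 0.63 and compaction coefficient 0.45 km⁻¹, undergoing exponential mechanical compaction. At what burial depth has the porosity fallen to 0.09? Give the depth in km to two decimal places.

4.32 km

Invert Athy's law: d = ln(phi₀/phi) / k
d = ln(0.63/0.09) / 0.45 = ln(7) / 0.45 = 1.9459 / 0.45 = 4.324 km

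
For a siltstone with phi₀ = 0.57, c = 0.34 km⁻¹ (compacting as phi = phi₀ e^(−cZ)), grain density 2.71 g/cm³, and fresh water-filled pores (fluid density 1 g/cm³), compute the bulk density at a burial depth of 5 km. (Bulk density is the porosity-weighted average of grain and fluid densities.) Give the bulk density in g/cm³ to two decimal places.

2.53 g/cm³

Porosity at depth: phi = 0.57·exp(−0.34×5) = 0.57×0.1827 = 0.1041
Bulk density: ρ_b = (1−phi)ρ_g + phi·ρ_f = 0.8959×2.71 + 0.1041×1
       = 2.428 + 0.104 = 2.532 g/cm³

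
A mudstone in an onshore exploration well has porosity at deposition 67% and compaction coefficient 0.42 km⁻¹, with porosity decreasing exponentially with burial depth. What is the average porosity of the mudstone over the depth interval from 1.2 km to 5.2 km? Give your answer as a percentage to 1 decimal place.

19.6%

⟨n⟩ = (1/(z₂−z₁)) ∫ n₀ e^(−kz) dz = n₀·(e^(−k·z₁) − e^(−k·z₂)) / (k·(z₂−z₁))
e^(−0.42×1.2) = 0.6041; e^(−0.42×5.2) = 0.1126
⟨n⟩ = 0.67 × (0.6041 − 0.1126) / (0.42 × 4) = 0.67 × 0.2926 = 0.1960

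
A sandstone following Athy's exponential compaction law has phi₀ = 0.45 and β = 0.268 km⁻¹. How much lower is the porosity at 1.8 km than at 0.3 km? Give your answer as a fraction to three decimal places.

phi(0.3) = 0.45·e^(−0.268×0.3) = 0.4152
phi(1.8) = 0.45·e^(−0.268×1.8) = 0.2778
Δphi = 0.4152 − 0.2778 = 0.1375

0.137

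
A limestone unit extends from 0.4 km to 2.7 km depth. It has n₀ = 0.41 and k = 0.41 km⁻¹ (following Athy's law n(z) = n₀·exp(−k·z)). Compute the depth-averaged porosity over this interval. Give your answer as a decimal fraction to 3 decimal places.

⟨n⟩ = (1/(z₂−z₁)) ∫ n₀ e^(−kz) dz = n₀·(e^(−k·z₁) − e^(−k·z₂)) / (k·(z₂−z₁))
e^(−0.41×0.4) = 0.8487; e^(−0.41×2.7) = 0.3305
⟨n⟩ = 0.41 × (0.8487 − 0.3305) / (0.41 × 2.3) = 0.41 × 0.5495 = 0.2253

0.225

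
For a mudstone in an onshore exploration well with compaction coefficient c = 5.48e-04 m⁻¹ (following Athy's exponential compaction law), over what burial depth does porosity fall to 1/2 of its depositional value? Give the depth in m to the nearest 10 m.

1260 m

Working in km (1 km = 1000 m; c in km⁻¹ = c in m⁻¹ × 1000):
phi/phi₀ = 1/2 ⇒ exp(−c·z) = 1/2 ⇒ z = ln(2) / c
z = 0.6931 / 0.548 = 1.265 km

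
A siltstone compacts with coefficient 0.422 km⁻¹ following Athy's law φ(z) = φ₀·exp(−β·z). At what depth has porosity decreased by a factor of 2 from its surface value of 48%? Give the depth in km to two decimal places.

φ/φ₀ = 1/2 ⇒ exp(−β·z) = 1/2 ⇒ z = ln(2) / β
z = 0.6931 / 0.422 = 1.643 km

1.64 km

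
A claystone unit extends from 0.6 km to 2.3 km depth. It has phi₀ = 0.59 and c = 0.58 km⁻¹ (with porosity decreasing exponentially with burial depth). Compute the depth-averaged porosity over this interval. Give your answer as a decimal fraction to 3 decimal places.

⟨phi⟩ = (1/(Z₂−Z₁)) ∫ phi₀ e^(−cZ) dZ = phi₀·(e^(−c·Z₁) − e^(−c·Z₂)) / (c·(Z₂−Z₁))
e^(−0.58×0.6) = 0.7061; e^(−0.58×2.3) = 0.2634
⟨phi⟩ = 0.59 × (0.7061 − 0.2634) / (0.58 × 1.7) = 0.59 × 0.4490 = 0.2649

0.265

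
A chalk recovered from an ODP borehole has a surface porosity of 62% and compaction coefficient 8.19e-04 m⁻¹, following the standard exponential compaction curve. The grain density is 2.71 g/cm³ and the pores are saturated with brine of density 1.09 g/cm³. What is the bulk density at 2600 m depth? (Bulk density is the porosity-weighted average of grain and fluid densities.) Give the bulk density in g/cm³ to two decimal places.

Working in km (1 km = 1000 m; β in km⁻¹ = β in m⁻¹ × 1000):
Porosity at depth: n = 0.62·exp(−0.819×2.6) = 0.62×0.1189 = 0.0737
Bulk density: ρ_b = (1−n)ρ_g + n·ρ_f = 0.9263×2.71 + 0.0737×1.09
       = 2.510 + 0.080 = 2.591 g/cm³

2.59 g/cm³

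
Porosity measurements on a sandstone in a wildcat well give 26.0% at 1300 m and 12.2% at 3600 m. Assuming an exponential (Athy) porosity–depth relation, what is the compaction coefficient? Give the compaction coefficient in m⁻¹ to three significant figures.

0.000329 m⁻¹

Working in km (1 km = 1000 m; k in km⁻¹ = k in m⁻¹ × 1000):
Athy: n(z) = n₀ e^(−kz) ⇒ n₁/n₂ = e^{k(z₂−z₁)} ⇒ k = ln(n₁/n₂)/(z₂−z₁)
k = ln(0.26/0.122) / (3.6 − 1.3) = ln(2.131) / 2.3 = 0.7567 / 2.3 = 0.329 km⁻¹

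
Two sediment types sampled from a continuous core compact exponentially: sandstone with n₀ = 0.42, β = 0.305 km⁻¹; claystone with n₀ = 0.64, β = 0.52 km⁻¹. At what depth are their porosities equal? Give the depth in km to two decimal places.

Set n₀ₐ e^(−βₐZ) = n₀ᵦ e^(−βᵦZ) ⇒ ln(n₀ₐ/n₀ᵦ) = (βₐ − βᵦ)·Z
Z = ln(0.42/0.64) / (0.305 − 0.52) = -0.4212 / -0.215 = 1.959 km

1.96 km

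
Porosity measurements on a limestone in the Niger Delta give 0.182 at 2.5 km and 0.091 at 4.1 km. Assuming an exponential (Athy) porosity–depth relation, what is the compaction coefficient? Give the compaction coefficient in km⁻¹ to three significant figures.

0.433 km⁻¹

Athy: φ(Z) = φ₀ e^(−βZ) ⇒ φ₁/φ₂ = e^{β(Z₂−Z₁)} ⇒ β = ln(φ₁/φ₂)/(Z₂−Z₁)
β = ln(0.182/0.091) / (4.1 − 2.5) = ln(2) / 1.6 = 0.6931 / 1.6 = 0.4332 km⁻¹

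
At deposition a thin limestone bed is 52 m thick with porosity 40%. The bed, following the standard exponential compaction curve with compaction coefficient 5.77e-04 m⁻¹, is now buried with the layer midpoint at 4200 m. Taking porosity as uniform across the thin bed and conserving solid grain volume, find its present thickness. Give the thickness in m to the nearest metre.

32 m

Working in km (1 km = 1000 m; c in km⁻¹ = c in m⁻¹ × 1000):
Porosity at 4.2 km: n = 0.4·exp(−0.577×4.2) = 0.0354
Solid-volume conservation: h(1−n) = h₀(1−n₀) ⇒ h = h₀·(1−n₀)/(1−n)
h = 0.052 × (1 − 0.4)/(1 − 0.0354) = 0.052 × 0.6221 = 0.0323 km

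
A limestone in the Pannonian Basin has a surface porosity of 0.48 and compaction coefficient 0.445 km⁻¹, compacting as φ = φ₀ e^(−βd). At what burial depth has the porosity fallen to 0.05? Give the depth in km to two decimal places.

Invert Athy's law: d = ln(φ₀/φ) / β
d = ln(0.48/0.05) / 0.445 = ln(9.6) / 0.445 = 2.2618 / 0.445 = 5.083 km

5.08 km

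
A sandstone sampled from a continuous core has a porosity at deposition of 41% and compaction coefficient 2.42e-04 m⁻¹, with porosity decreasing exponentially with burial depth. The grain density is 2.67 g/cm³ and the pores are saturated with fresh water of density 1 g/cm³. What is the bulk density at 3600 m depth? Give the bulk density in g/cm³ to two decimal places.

2.38 g/cm³

Working in km (1 km = 1000 m; c in km⁻¹ = c in m⁻¹ × 1000):
Porosity at depth: n = 0.41·exp(−0.242×3.6) = 0.41×0.4184 = 0.1716
Bulk density: ρ_b = (1−n)ρ_g + n·ρ_f = 0.8284×2.67 + 0.1716×1
       = 2.212 + 0.172 = 2.383 g/cm³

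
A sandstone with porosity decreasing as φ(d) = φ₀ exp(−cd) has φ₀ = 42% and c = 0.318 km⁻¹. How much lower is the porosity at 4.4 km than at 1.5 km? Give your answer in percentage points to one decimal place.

φ(1.5) = 0.42·e^(−0.318×1.5) = 0.2607
φ(4.4) = 0.42·e^(−0.318×4.4) = 0.1037
Δφ = 0.2607 − 0.1037 = 0.1570

15.7 percentage points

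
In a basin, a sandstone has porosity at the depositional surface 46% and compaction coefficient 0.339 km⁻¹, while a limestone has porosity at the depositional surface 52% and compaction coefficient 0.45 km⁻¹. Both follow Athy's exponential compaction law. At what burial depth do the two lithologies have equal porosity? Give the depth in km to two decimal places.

1.10 km

Set φ₀ₐ e^(−βₐz) = φ₀ᵦ e^(−βᵦz) ⇒ ln(φ₀ₐ/φ₀ᵦ) = (βₐ − βᵦ)·z
z = ln(0.46/0.52) / (0.339 − 0.45) = -0.1226 / -0.111 = 1.105 km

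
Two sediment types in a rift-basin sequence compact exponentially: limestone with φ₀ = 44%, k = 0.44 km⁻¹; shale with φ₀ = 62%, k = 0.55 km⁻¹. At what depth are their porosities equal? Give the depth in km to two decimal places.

3.12 km

Set φ₀ₐ e^(−kₐz) = φ₀ᵦ e^(−kᵦz) ⇒ ln(φ₀ₐ/φ₀ᵦ) = (kₐ − kᵦ)·z
z = ln(0.44/0.62) / (0.44 − 0.55) = -0.3429 / -0.11 = 3.118 km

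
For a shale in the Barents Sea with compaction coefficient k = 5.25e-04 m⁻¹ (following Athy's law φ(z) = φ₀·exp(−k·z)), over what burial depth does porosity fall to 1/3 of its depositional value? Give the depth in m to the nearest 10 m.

Working in km (1 km = 1000 m; k in km⁻¹ = k in m⁻¹ × 1000):
φ/φ₀ = 1/3 ⇒ exp(−k·z) = 1/3 ⇒ z = ln(3) / k
z = 1.0986 / 0.525 = 2.093 km

2090 m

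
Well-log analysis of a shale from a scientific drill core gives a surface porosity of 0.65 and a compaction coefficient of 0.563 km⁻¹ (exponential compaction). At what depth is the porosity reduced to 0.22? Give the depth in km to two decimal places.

1.92 km

Invert Athy's law: z = ln(n₀/n) / k
z = ln(0.65/0.22) / 0.563 = ln(2.955) / 0.563 = 1.0833 / 0.563 = 1.924 km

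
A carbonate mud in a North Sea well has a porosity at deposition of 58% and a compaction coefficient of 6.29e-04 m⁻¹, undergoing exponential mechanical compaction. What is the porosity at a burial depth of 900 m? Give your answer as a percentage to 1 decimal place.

Working in km (1 km = 1000 m; β in km⁻¹ = β in m⁻¹ × 1000):
φ = φ₀·exp(−β·Z) = 0.58 × exp(−0.629 × 0.9) = 0.58 × exp(−0.5661)
  = 0.58 × 0.5677 = 0.3293

32.9%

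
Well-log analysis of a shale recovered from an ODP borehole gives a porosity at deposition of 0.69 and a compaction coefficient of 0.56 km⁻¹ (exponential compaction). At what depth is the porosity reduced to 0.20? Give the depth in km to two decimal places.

2.21 km

Invert Athy's law: z = ln(phi₀/phi) / c
z = ln(0.69/0.2) / 0.56 = ln(3.45) / 0.56 = 1.2384 / 0.56 = 2.211 km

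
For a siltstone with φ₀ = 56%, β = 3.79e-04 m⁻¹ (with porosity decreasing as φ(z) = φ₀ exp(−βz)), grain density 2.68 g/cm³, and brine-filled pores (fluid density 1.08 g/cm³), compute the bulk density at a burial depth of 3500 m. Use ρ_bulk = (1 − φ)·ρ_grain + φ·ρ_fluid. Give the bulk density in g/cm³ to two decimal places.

2.44 g/cm³

Working in km (1 km = 1000 m; β in km⁻¹ = β in m⁻¹ × 1000):
Porosity at depth: φ = 0.56·exp(−0.379×3.5) = 0.56×0.2654 = 0.1486
Bulk density: ρ_b = (1−φ)ρ_g + φ·ρ_f = 0.8514×2.68 + 0.1486×1.08
       = 2.282 + 0.161 = 2.442 g/cm³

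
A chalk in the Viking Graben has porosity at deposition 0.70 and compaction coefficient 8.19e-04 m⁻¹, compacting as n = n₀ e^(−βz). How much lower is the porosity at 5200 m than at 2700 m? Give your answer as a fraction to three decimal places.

Working in km (1 km = 1000 m; β in km⁻¹ = β in m⁻¹ × 1000):
n(2.7) = 0.7·e^(−0.819×2.7) = 0.0767
n(5.2) = 0.7·e^(−0.819×5.2) = 0.0099
Δn = 0.0767 − 0.0099 = 0.0668

0.067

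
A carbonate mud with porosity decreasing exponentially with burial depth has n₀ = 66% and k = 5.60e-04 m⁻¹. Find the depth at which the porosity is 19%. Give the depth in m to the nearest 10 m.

Working in km (1 km = 1000 m; k in km⁻¹ = k in m⁻¹ × 1000):
Invert Athy's law: d = ln(n₀/n) / k
d = ln(0.66/0.19) / 0.56 = ln(3.474) / 0.56 = 1.2452 / 0.56 = 2.224 km

2220 m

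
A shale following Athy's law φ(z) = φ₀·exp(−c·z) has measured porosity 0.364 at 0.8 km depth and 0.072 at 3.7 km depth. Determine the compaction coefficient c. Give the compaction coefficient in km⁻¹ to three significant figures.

0.559 km⁻¹

Athy: φ(z) = φ₀ e^(−cz) ⇒ φ₁/φ₂ = e^{c(z₂−z₁)} ⇒ c = ln(φ₁/φ₂)/(z₂−z₁)
c = ln(0.364/0.072) / (3.7 − 0.8) = ln(5.056) / 2.9 = 1.6205 / 2.9 = 0.5588 km⁻¹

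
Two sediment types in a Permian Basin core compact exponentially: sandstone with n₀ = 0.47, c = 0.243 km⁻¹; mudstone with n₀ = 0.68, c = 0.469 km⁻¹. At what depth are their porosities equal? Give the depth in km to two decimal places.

1.63 km

Set n₀ₐ e^(−cₐz) = n₀ᵦ e^(−cᵦz) ⇒ ln(n₀ₐ/n₀ᵦ) = (cₐ − cᵦ)·z
z = ln(0.47/0.68) / (0.243 − 0.469) = -0.3694 / -0.226 = 1.634 km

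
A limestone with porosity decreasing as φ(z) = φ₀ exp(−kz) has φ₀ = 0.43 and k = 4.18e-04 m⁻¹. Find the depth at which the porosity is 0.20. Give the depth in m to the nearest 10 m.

Working in km (1 km = 1000 m; k in km⁻¹ = k in m⁻¹ × 1000):
Invert Athy's law: z = ln(φ₀/φ) / k
z = ln(0.43/0.2) / 0.418 = ln(2.15) / 0.418 = 0.7655 / 0.418 = 1.831 km

1830 m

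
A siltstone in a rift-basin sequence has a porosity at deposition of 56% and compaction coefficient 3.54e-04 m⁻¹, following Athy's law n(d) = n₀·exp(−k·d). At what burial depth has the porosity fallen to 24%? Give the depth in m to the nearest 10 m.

2390 m

Working in km (1 km = 1000 m; k in km⁻¹ = k in m⁻¹ × 1000):
Invert Athy's law: d = ln(n₀/n) / k
d = ln(0.56/0.24) / 0.354 = ln(2.333) / 0.354 = 0.8473 / 0.354 = 2.393 km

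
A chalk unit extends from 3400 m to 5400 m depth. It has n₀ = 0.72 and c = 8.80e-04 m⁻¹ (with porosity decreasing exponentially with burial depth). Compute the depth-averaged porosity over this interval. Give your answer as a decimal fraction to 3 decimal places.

Working in km (1 km = 1000 m; c in km⁻¹ = c in m⁻¹ × 1000):
⟨n⟩ = (1/(z₂−z₁)) ∫ n₀ e^(−cz) dz = n₀·(e^(−c·z₁) − e^(−c·z₂)) / (c·(z₂−z₁))
e^(−0.88×3.4) = 0.0502; e^(−0.88×5.4) = 0.0086
⟨n⟩ = 0.72 × (0.0502 − 0.0086) / (0.88 × 2) = 0.72 × 0.0236 = 0.0170

0.017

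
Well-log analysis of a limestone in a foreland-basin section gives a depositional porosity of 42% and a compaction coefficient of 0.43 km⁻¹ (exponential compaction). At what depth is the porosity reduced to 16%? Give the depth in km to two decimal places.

2.24 km

Invert Athy's law: z = ln(n₀/n) / c
z = ln(0.42/0.16) / 0.43 = ln(2.625) / 0.43 = 0.9651 / 0.43 = 2.244 km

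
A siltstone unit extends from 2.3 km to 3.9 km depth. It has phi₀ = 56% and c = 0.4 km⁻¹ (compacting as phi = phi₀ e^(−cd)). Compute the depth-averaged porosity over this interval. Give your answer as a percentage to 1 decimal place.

16.5%

⟨phi⟩ = (1/(d₂−d₁)) ∫ phi₀ e^(−cd) dd = phi₀·(e^(−c·d₁) − e^(−c·d₂)) / (c·(d₂−d₁))
e^(−0.4×2.3) = 0.3985; e^(−0.4×3.9) = 0.2101
⟨phi⟩ = 0.56 × (0.3985 − 0.2101) / (0.4 × 1.6) = 0.56 × 0.2943 = 0.1648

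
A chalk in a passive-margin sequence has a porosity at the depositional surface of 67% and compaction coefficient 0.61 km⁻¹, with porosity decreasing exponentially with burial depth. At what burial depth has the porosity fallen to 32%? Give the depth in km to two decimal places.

Invert Athy's law: z = ln(n₀/n) / β
z = ln(0.67/0.32) / 0.61 = ln(2.094) / 0.61 = 0.7390 / 0.61 = 1.211 km

1.21 km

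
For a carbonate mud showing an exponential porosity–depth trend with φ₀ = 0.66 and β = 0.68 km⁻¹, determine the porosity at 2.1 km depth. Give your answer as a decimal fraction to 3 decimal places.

φ = φ₀·exp(−β·z) = 0.66 × exp(−0.68 × 2.1) = 0.66 × exp(−1.428)
  = 0.66 × 0.2398 = 0.1583

0.158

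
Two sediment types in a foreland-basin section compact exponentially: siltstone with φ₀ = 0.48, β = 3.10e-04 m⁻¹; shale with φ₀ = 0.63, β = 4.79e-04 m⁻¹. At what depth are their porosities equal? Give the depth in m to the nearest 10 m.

Working in km (1 km = 1000 m; β in km⁻¹ = β in m⁻¹ × 1000):
Set φ₀ₐ e^(−βₐZ) = φ₀ᵦ e^(−βᵦZ) ⇒ ln(φ₀ₐ/φ₀ᵦ) = (βₐ − βᵦ)·Z
Z = ln(0.48/0.63) / (0.31 − 0.479) = -0.2719 / -0.169 = 1.609 km

1610 m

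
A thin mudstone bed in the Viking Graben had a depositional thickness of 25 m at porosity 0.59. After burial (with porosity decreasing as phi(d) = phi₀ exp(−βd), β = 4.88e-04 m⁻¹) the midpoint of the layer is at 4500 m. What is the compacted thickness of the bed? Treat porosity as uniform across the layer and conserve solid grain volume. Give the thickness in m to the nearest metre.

Working in km (1 km = 1000 m; β in km⁻¹ = β in m⁻¹ × 1000):
Porosity at 4.5 km: phi = 0.59·exp(−0.488×4.5) = 0.0656
Solid-volume conservation: h(1−phi) = h₀(1−phi₀) ⇒ h = h₀·(1−phi₀)/(1−phi)
h = 0.025 × (1 − 0.59)/(1 − 0.0656) = 0.025 × 0.4388 = 0.0110 km

11 m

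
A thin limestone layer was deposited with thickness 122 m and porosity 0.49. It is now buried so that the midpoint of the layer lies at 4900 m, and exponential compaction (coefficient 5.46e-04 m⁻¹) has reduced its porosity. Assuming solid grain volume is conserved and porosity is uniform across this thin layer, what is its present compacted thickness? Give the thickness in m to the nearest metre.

Working in km (1 km = 1000 m; c in km⁻¹ = c in m⁻¹ × 1000):
Porosity at 4.9 km: φ = 0.49·exp(−0.546×4.9) = 0.0338
Solid-volume conservation: h(1−φ) = h₀(1−φ₀) ⇒ h = h₀·(1−φ₀)/(1−φ)
h = 0.122 × (1 − 0.49)/(1 − 0.0338) = 0.122 × 0.5278 = 0.0644 km

64 m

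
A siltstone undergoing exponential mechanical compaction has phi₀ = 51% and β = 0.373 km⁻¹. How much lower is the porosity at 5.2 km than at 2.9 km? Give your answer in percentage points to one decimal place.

10.0 percentage points

phi(2.9) = 0.51·e^(−0.373×2.9) = 0.1729
phi(5.2) = 0.51·e^(−0.373×5.2) = 0.0733
Δphi = 0.1729 − 0.0733 = 0.0996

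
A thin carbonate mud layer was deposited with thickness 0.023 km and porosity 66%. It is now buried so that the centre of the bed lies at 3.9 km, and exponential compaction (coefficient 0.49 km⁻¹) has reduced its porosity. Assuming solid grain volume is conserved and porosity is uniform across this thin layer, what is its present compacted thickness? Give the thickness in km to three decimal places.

0.009 km

Porosity at 3.9 km: φ = 0.66·exp(−0.49×3.9) = 0.0976
Solid-volume conservation: h(1−φ) = h₀(1−φ₀) ⇒ h = h₀·(1−φ₀)/(1−φ)
h = 0.023 × (1 − 0.66)/(1 − 0.0976) = 0.023 × 0.3768 = 0.0087 km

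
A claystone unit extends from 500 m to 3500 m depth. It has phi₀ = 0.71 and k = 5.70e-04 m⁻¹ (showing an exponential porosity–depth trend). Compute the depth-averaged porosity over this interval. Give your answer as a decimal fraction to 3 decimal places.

Working in km (1 km = 1000 m; k in km⁻¹ = k in m⁻¹ × 1000):
⟨phi⟩ = (1/(z₂−z₁)) ∫ phi₀ e^(−kz) dz = phi₀·(e^(−k·z₁) − e^(−k·z₂)) / (k·(z₂−z₁))
e^(−0.57×0.5) = 0.7520; e^(−0.57×3.5) = 0.1360
⟨phi⟩ = 0.71 × (0.7520 − 0.1360) / (0.57 × 3) = 0.71 × 0.3602 = 0.2558

0.256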